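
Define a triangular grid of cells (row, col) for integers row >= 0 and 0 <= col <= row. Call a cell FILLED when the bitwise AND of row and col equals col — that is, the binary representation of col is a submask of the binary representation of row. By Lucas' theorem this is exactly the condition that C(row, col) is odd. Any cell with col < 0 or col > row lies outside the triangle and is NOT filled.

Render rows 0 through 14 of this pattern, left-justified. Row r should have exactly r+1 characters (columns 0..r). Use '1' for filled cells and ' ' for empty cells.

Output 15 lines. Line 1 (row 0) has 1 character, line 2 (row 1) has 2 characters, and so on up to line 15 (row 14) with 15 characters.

r0=0: 1
r1=1: 11
r2=10: 1 1
r3=11: 1111
r4=100: 1   1
r5=101: 11  11
r6=110: 1 1 1 1
r7=111: 11111111
r8=1000: 1       1
r9=1001: 11      11
r10=1010: 1 1     1 1
r11=1011: 1111    1111
r12=1100: 1   1   1   1
r13=1101: 11  11  11  11
r14=1110: 1 1 1 1 1 1 1 1

Answer: 1
11
1 1
1111
1   1
11  11
1 1 1 1
11111111
1       1
11      11
1 1     1 1
1111    1111
1   1   1   1
11  11  11  11
1 1 1 1 1 1 1 1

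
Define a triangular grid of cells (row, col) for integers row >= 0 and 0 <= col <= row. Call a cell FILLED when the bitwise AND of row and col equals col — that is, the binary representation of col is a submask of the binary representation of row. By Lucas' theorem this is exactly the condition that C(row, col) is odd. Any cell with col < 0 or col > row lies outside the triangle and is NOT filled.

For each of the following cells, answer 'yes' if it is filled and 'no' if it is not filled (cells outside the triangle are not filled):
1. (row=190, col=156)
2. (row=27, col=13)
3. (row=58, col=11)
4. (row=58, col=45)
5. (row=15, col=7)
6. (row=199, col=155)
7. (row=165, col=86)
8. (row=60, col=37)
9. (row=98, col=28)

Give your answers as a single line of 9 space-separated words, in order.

(190,156): row=0b10111110, col=0b10011100, row AND col = 0b10011100 = 156; 156 == 156 -> filled
(27,13): row=0b11011, col=0b1101, row AND col = 0b1001 = 9; 9 != 13 -> empty
(58,11): row=0b111010, col=0b1011, row AND col = 0b1010 = 10; 10 != 11 -> empty
(58,45): row=0b111010, col=0b101101, row AND col = 0b101000 = 40; 40 != 45 -> empty
(15,7): row=0b1111, col=0b111, row AND col = 0b111 = 7; 7 == 7 -> filled
(199,155): row=0b11000111, col=0b10011011, row AND col = 0b10000011 = 131; 131 != 155 -> empty
(165,86): row=0b10100101, col=0b1010110, row AND col = 0b100 = 4; 4 != 86 -> empty
(60,37): row=0b111100, col=0b100101, row AND col = 0b100100 = 36; 36 != 37 -> empty
(98,28): row=0b1100010, col=0b11100, row AND col = 0b0 = 0; 0 != 28 -> empty

Answer: yes no no no yes no no no no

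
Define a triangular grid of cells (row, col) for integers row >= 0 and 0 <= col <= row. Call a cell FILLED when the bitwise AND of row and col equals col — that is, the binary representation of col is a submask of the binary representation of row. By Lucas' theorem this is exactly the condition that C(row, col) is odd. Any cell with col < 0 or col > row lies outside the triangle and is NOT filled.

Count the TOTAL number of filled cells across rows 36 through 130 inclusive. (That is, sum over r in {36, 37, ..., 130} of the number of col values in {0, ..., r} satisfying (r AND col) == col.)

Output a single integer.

Answer: 1936

Derivation:
r36=100100 pc2: +4 =4
r37=100101 pc3: +8 =12
r38=100110 pc3: +8 =20
r39=100111 pc4: +16 =36
r40=101000 pc2: +4 =40
r41=101001 pc3: +8 =48
r42=101010 pc3: +8 =56
r43=101011 pc4: +16 =72
r44=101100 pc3: +8 =80
r45=101101 pc4: +16 =96
r46=101110 pc4: +16 =112
r47=101111 pc5: +32 =144
r48=110000 pc2: +4 =148
r49=110001 pc3: +8 =156
r50=110010 pc3: +8 =164
r51=110011 pc4: +16 =180
r52=110100 pc3: +8 =188
r53=110101 pc4: +16 =204
r54=110110 pc4: +16 =220
r55=110111 pc5: +32 =252
r56=111000 pc3: +8 =260
r57=111001 pc4: +16 =276
r58=111010 pc4: +16 =292
r59=111011 pc5: +32 =324
r60=111100 pc4: +16 =340
r61=111101 pc5: +32 =372
r62=111110 pc5: +32 =404
r63=111111 pc6: +64 =468
r64=1000000 pc1: +2 =470
r65=1000001 pc2: +4 =474
r66=1000010 pc2: +4 =478
r67=1000011 pc3: +8 =486
r68=1000100 pc2: +4 =490
r69=1000101 pc3: +8 =498
r70=1000110 pc3: +8 =506
r71=1000111 pc4: +16 =522
r72=1001000 pc2: +4 =526
r73=1001001 pc3: +8 =534
r74=1001010 pc3: +8 =542
r75=1001011 pc4: +16 =558
r76=1001100 pc3: +8 =566
r77=1001101 pc4: +16 =582
r78=1001110 pc4: +16 =598
r79=1001111 pc5: +32 =630
r80=1010000 pc2: +4 =634
r81=1010001 pc3: +8 =642
r82=1010010 pc3: +8 =650
r83=1010011 pc4: +16 =666
r84=1010100 pc3: +8 =674
r85=1010101 pc4: +16 =690
r86=1010110 pc4: +16 =706
r87=1010111 pc5: +32 =738
r88=1011000 pc3: +8 =746
r89=1011001 pc4: +16 =762
r90=1011010 pc4: +16 =778
r91=1011011 pc5: +32 =810
r92=1011100 pc4: +16 =826
r93=1011101 pc5: +32 =858
r94=1011110 pc5: +32 =890
r95=1011111 pc6: +64 =954
r96=1100000 pc2: +4 =958
r97=1100001 pc3: +8 =966
r98=1100010 pc3: +8 =974
r99=1100011 pc4: +16 =990
r100=1100100 pc3: +8 =998
r101=1100101 pc4: +16 =1014
r102=1100110 pc4: +16 =1030
r103=1100111 pc5: +32 =1062
r104=1101000 pc3: +8 =1070
r105=1101001 pc4: +16 =1086
r106=1101010 pc4: +16 =1102
r107=1101011 pc5: +32 =1134
r108=1101100 pc4: +16 =1150
r109=1101101 pc5: +32 =1182
r110=1101110 pc5: +32 =1214
r111=1101111 pc6: +64 =1278
r112=1110000 pc3: +8 =1286
r113=1110001 pc4: +16 =1302
r114=1110010 pc4: +16 =1318
r115=1110011 pc5: +32 =1350
r116=1110100 pc4: +16 =1366
r117=1110101 pc5: +32 =1398
r118=1110110 pc5: +32 =1430
r119=1110111 pc6: +64 =1494
r120=1111000 pc4: +16 =1510
r121=1111001 pc5: +32 =1542
r122=1111010 pc5: +32 =1574
r123=1111011 pc6: +64 =1638
r124=1111100 pc5: +32 =1670
r125=1111101 pc6: +64 =1734
r126=1111110 pc6: +64 =1798
r127=1111111 pc7: +128 =1926
r128=10000000 pc1: +2 =1928
r129=10000001 pc2: +4 =1932
r130=10000010 pc2: +4 =1936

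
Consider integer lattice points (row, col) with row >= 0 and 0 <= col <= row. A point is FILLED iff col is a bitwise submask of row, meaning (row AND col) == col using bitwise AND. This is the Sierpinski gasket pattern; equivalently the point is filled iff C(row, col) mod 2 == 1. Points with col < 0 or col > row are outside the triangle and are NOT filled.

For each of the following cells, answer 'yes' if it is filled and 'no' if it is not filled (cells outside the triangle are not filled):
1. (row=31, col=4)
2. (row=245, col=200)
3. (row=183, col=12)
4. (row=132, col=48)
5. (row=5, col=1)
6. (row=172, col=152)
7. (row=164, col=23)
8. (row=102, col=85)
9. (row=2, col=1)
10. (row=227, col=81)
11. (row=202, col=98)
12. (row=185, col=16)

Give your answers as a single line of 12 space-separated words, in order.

Answer: yes no no no yes no no no no no no yes

Derivation:
(31,4): row=0b11111, col=0b100, row AND col = 0b100 = 4; 4 == 4 -> filled
(245,200): row=0b11110101, col=0b11001000, row AND col = 0b11000000 = 192; 192 != 200 -> empty
(183,12): row=0b10110111, col=0b1100, row AND col = 0b100 = 4; 4 != 12 -> empty
(132,48): row=0b10000100, col=0b110000, row AND col = 0b0 = 0; 0 != 48 -> empty
(5,1): row=0b101, col=0b1, row AND col = 0b1 = 1; 1 == 1 -> filled
(172,152): row=0b10101100, col=0b10011000, row AND col = 0b10001000 = 136; 136 != 152 -> empty
(164,23): row=0b10100100, col=0b10111, row AND col = 0b100 = 4; 4 != 23 -> empty
(102,85): row=0b1100110, col=0b1010101, row AND col = 0b1000100 = 68; 68 != 85 -> empty
(2,1): row=0b10, col=0b1, row AND col = 0b0 = 0; 0 != 1 -> empty
(227,81): row=0b11100011, col=0b1010001, row AND col = 0b1000001 = 65; 65 != 81 -> empty
(202,98): row=0b11001010, col=0b1100010, row AND col = 0b1000010 = 66; 66 != 98 -> empty
(185,16): row=0b10111001, col=0b10000, row AND col = 0b10000 = 16; 16 == 16 -> filled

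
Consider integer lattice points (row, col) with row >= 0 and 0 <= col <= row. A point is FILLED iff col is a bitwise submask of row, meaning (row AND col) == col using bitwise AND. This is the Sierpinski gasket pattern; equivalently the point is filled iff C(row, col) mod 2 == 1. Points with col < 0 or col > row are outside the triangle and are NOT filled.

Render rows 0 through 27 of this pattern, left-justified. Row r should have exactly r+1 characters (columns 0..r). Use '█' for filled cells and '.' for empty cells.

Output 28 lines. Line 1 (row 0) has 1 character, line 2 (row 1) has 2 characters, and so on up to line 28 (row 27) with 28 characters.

Answer: █
██
█.█
████
█...█
██..██
█.█.█.█
████████
█.......█
██......██
█.█.....█.█
████....████
█...█...█...█
██..██..██..██
█.█.█.█.█.█.█.█
████████████████
█...............█
██..............██
█.█.............█.█
████............████
█...█...........█...█
██..██..........██..██
█.█.█.█.........█.█.█.█
████████........████████
█.......█.......█.......█
██......██......██......██
█.█.....█.█.....█.█.....█.█
████....████....████....████

Derivation:
r0=0: █
r1=1: ██
r2=10: █.█
r3=11: ████
r4=100: █...█
r5=101: ██..██
r6=110: █.█.█.█
r7=111: ████████
r8=1000: █.......█
r9=1001: ██......██
r10=1010: █.█.....█.█
r11=1011: ████....████
r12=1100: █...█...█...█
r13=1101: ██..██..██..██
r14=1110: █.█.█.█.█.█.█.█
r15=1111: ████████████████
r16=10000: █...............█
r17=10001: ██..............██
r18=10010: █.█.............█.█
r19=10011: ████............████
r20=10100: █...█...........█...█
r21=10101: ██..██..........██..██
r22=10110: █.█.█.█.........█.█.█.█
r23=10111: ████████........████████
r24=11000: █.......█.......█.......█
r25=11001: ██......██......██......██
r26=11010: █.█.....█.█.....█.█.....█.█
r27=11011: ████....████....████....████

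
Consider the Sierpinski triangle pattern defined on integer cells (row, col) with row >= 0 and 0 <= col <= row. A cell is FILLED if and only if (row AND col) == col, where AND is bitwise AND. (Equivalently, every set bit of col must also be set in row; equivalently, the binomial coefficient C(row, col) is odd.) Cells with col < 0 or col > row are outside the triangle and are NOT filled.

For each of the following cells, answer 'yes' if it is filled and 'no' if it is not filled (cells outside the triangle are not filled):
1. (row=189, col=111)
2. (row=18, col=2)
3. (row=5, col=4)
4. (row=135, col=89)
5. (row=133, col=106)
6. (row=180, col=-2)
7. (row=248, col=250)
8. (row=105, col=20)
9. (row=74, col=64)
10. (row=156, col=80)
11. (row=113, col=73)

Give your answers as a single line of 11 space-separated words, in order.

(189,111): row=0b10111101, col=0b1101111, row AND col = 0b101101 = 45; 45 != 111 -> empty
(18,2): row=0b10010, col=0b10, row AND col = 0b10 = 2; 2 == 2 -> filled
(5,4): row=0b101, col=0b100, row AND col = 0b100 = 4; 4 == 4 -> filled
(135,89): row=0b10000111, col=0b1011001, row AND col = 0b1 = 1; 1 != 89 -> empty
(133,106): row=0b10000101, col=0b1101010, row AND col = 0b0 = 0; 0 != 106 -> empty
(180,-2): col outside [0, 180] -> not filled
(248,250): col outside [0, 248] -> not filled
(105,20): row=0b1101001, col=0b10100, row AND col = 0b0 = 0; 0 != 20 -> empty
(74,64): row=0b1001010, col=0b1000000, row AND col = 0b1000000 = 64; 64 == 64 -> filled
(156,80): row=0b10011100, col=0b1010000, row AND col = 0b10000 = 16; 16 != 80 -> empty
(113,73): row=0b1110001, col=0b1001001, row AND col = 0b1000001 = 65; 65 != 73 -> empty

Answer: no yes yes no no no no no yes no no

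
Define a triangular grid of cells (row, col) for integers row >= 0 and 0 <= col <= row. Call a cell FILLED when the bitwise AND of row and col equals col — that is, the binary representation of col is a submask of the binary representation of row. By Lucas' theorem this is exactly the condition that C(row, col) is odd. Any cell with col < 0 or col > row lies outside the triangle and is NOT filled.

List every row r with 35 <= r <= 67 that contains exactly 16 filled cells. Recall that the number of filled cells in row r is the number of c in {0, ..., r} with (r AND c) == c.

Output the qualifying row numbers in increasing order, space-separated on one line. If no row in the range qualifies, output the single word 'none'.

Answer: 39 43 45 46 51 53 54 57 58 60

Derivation:
Row r has 2^popcount(r) filled cells, so we need popcount(r) = log2(16) = 4.
Scan r = 35..67 and keep those with exactly 4 one-bits:
r=35=100011 popcount=3 -> skip
r=36=100100 popcount=2 -> skip
r=37=100101 popcount=3 -> skip
r=38=100110 popcount=3 -> skip
r=39=100111 popcount=4 -> KEEP
r=40=101000 popcount=2 -> skip
r=41=101001 popcount=3 -> skip
r=42=101010 popcount=3 -> skip
r=43=101011 popcount=4 -> KEEP
r=44=101100 popcount=3 -> skip
r=45=101101 popcount=4 -> KEEP
r=46=101110 popcount=4 -> KEEP
r=47=101111 popcount=5 -> skip
r=48=110000 popcount=2 -> skip
r=49=110001 popcount=3 -> skip
r=50=110010 popcount=3 -> skip
r=51=110011 popcount=4 -> KEEP
r=52=110100 popcount=3 -> skip
r=53=110101 popcount=4 -> KEEP
r=54=110110 popcount=4 -> KEEP
r=55=110111 popcount=5 -> skip
r=56=111000 popcount=3 -> skip
r=57=111001 popcount=4 -> KEEP
r=58=111010 popcount=4 -> KEEP
r=59=111011 popcount=5 -> skip
r=60=111100 popcount=4 -> KEEP
r=61=111101 popcount=5 -> skip
r=62=111110 popcount=5 -> skip
r=63=111111 popcount=6 -> skip
r=64=1000000 popcount=1 -> skip
r=65=1000001 popcount=2 -> skip
r=66=1000010 popcount=2 -> skip
r=67=1000011 popcount=3 -> skip
Kept rows: 39 43 45 46 51 53 54 57 58 60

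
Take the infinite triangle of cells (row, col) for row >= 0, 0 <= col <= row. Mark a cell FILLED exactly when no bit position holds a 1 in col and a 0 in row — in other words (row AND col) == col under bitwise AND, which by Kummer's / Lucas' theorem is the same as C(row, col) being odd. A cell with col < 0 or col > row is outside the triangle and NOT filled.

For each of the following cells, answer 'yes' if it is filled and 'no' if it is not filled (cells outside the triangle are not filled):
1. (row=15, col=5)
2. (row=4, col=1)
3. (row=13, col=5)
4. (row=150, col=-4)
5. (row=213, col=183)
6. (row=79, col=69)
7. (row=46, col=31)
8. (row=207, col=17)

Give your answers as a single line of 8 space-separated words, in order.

(15,5): row=0b1111, col=0b101, row AND col = 0b101 = 5; 5 == 5 -> filled
(4,1): row=0b100, col=0b1, row AND col = 0b0 = 0; 0 != 1 -> empty
(13,5): row=0b1101, col=0b101, row AND col = 0b101 = 5; 5 == 5 -> filled
(150,-4): col outside [0, 150] -> not filled
(213,183): row=0b11010101, col=0b10110111, row AND col = 0b10010101 = 149; 149 != 183 -> empty
(79,69): row=0b1001111, col=0b1000101, row AND col = 0b1000101 = 69; 69 == 69 -> filled
(46,31): row=0b101110, col=0b11111, row AND col = 0b1110 = 14; 14 != 31 -> empty
(207,17): row=0b11001111, col=0b10001, row AND col = 0b1 = 1; 1 != 17 -> empty

Answer: yes no yes no no yes no no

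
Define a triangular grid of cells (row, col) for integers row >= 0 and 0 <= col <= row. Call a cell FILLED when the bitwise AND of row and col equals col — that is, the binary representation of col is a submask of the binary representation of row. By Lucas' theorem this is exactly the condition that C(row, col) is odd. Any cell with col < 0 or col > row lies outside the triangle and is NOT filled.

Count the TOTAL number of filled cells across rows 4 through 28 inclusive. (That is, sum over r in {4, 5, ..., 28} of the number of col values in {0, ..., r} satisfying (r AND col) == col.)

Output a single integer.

Answer: 170

Derivation:
r4=100 pc1: +2 =2
r5=101 pc2: +4 =6
r6=110 pc2: +4 =10
r7=111 pc3: +8 =18
r8=1000 pc1: +2 =20
r9=1001 pc2: +4 =24
r10=1010 pc2: +4 =28
r11=1011 pc3: +8 =36
r12=1100 pc2: +4 =40
r13=1101 pc3: +8 =48
r14=1110 pc3: +8 =56
r15=1111 pc4: +16 =72
r16=10000 pc1: +2 =74
r17=10001 pc2: +4 =78
r18=10010 pc2: +4 =82
r19=10011 pc3: +8 =90
r20=10100 pc2: +4 =94
r21=10101 pc3: +8 =102
r22=10110 pc3: +8 =110
r23=10111 pc4: +16 =126
r24=11000 pc2: +4 =130
r25=11001 pc3: +8 =138
r26=11010 pc3: +8 =146
r27=11011 pc4: +16 =162
r28=11100 pc3: +8 =170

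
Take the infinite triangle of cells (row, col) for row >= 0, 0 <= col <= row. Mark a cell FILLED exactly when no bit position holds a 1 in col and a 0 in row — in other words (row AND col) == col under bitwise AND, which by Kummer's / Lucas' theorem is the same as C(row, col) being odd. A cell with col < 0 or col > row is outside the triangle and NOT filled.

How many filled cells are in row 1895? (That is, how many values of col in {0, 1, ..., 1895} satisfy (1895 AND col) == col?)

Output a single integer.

Answer: 256

Derivation:
1895 in binary = 11101100111
popcount(1895) = number of 1-bits in 11101100111 = 8
A col c satisfies (1895 AND c) == c iff every set bit of c is also set in 1895; each of the 8 set bits of 1895 can independently be on or off in c.
count = 2^8 = 256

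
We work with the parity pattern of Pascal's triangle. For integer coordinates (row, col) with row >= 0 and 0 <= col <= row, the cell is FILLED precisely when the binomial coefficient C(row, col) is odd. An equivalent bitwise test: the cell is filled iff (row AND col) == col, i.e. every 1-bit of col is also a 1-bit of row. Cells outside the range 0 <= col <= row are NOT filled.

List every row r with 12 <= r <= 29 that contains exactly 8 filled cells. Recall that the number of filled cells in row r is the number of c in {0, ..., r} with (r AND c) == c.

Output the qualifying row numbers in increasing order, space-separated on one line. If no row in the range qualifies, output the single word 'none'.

Answer: 13 14 19 21 22 25 26 28

Derivation:
Row r has 2^popcount(r) filled cells, so we need popcount(r) = log2(8) = 3.
Scan r = 12..29 and keep those with exactly 3 one-bits:
r=12=1100 popcount=2 -> skip
r=13=1101 popcount=3 -> KEEP
r=14=1110 popcount=3 -> KEEP
r=15=1111 popcount=4 -> skip
r=16=10000 popcount=1 -> skip
r=17=10001 popcount=2 -> skip
r=18=10010 popcount=2 -> skip
r=19=10011 popcount=3 -> KEEP
r=20=10100 popcount=2 -> skip
r=21=10101 popcount=3 -> KEEP
r=22=10110 popcount=3 -> KEEP
r=23=10111 popcount=4 -> skip
r=24=11000 popcount=2 -> skip
r=25=11001 popcount=3 -> KEEP
r=26=11010 popcount=3 -> KEEP
r=27=11011 popcount=4 -> skip
r=28=11100 popcount=3 -> KEEP
r=29=11101 popcount=4 -> skip
Kept rows: 13 14 19 21 22 25 26 28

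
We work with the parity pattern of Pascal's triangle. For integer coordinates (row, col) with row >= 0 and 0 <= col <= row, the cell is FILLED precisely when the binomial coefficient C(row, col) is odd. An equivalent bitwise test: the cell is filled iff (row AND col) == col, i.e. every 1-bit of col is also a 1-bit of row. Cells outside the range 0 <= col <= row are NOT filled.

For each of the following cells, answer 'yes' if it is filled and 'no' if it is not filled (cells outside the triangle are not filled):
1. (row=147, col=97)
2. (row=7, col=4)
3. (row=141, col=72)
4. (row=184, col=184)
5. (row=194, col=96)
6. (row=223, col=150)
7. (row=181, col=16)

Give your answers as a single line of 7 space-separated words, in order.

Answer: no yes no yes no yes yes

Derivation:
(147,97): row=0b10010011, col=0b1100001, row AND col = 0b1 = 1; 1 != 97 -> empty
(7,4): row=0b111, col=0b100, row AND col = 0b100 = 4; 4 == 4 -> filled
(141,72): row=0b10001101, col=0b1001000, row AND col = 0b1000 = 8; 8 != 72 -> empty
(184,184): row=0b10111000, col=0b10111000, row AND col = 0b10111000 = 184; 184 == 184 -> filled
(194,96): row=0b11000010, col=0b1100000, row AND col = 0b1000000 = 64; 64 != 96 -> empty
(223,150): row=0b11011111, col=0b10010110, row AND col = 0b10010110 = 150; 150 == 150 -> filled
(181,16): row=0b10110101, col=0b10000, row AND col = 0b10000 = 16; 16 == 16 -> filled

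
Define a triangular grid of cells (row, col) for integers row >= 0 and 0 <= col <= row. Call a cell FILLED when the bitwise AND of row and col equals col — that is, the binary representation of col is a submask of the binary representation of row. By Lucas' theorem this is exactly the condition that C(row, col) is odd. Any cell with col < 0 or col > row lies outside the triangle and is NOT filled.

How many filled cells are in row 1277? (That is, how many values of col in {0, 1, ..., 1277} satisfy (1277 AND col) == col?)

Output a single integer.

1277 in binary = 10011111101
popcount(1277) = number of 1-bits in 10011111101 = 8
A col c satisfies (1277 AND c) == c iff every set bit of c is also set in 1277; each of the 8 set bits of 1277 can independently be on or off in c.
count = 2^8 = 256

Answer: 256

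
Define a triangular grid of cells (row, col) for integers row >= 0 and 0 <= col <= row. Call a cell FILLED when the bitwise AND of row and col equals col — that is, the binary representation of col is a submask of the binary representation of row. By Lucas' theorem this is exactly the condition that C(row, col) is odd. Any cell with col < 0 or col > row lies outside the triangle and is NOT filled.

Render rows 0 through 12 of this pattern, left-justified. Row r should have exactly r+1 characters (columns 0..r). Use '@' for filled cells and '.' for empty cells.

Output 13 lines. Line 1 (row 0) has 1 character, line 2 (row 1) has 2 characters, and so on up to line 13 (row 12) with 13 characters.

r0=0: @
r1=1: @@
r2=10: @.@
r3=11: @@@@
r4=100: @...@
r5=101: @@..@@
r6=110: @.@.@.@
r7=111: @@@@@@@@
r8=1000: @.......@
r9=1001: @@......@@
r10=1010: @.@.....@.@
r11=1011: @@@@....@@@@
r12=1100: @...@...@...@

Answer: @
@@
@.@
@@@@
@...@
@@..@@
@.@.@.@
@@@@@@@@
@.......@
@@......@@
@.@.....@.@
@@@@....@@@@
@...@...@...@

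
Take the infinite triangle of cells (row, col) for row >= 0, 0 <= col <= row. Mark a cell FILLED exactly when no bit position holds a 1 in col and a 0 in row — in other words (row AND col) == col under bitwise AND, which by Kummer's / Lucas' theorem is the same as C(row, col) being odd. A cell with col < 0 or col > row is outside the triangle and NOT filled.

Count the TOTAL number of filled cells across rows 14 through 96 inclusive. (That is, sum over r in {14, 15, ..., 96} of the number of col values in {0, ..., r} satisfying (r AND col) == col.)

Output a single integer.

r14=1110 pc3: +8 =8
r15=1111 pc4: +16 =24
r16=10000 pc1: +2 =26
r17=10001 pc2: +4 =30
r18=10010 pc2: +4 =34
r19=10011 pc3: +8 =42
r20=10100 pc2: +4 =46
r21=10101 pc3: +8 =54
r22=10110 pc3: +8 =62
r23=10111 pc4: +16 =78
r24=11000 pc2: +4 =82
r25=11001 pc3: +8 =90
r26=11010 pc3: +8 =98
r27=11011 pc4: +16 =114
r28=11100 pc3: +8 =122
r29=11101 pc4: +16 =138
r30=11110 pc4: +16 =154
r31=11111 pc5: +32 =186
r32=100000 pc1: +2 =188
r33=100001 pc2: +4 =192
r34=100010 pc2: +4 =196
r35=100011 pc3: +8 =204
r36=100100 pc2: +4 =208
r37=100101 pc3: +8 =216
r38=100110 pc3: +8 =224
r39=100111 pc4: +16 =240
r40=101000 pc2: +4 =244
r41=101001 pc3: +8 =252
r42=101010 pc3: +8 =260
r43=101011 pc4: +16 =276
r44=101100 pc3: +8 =284
r45=101101 pc4: +16 =300
r46=101110 pc4: +16 =316
r47=101111 pc5: +32 =348
r48=110000 pc2: +4 =352
r49=110001 pc3: +8 =360
r50=110010 pc3: +8 =368
r51=110011 pc4: +16 =384
r52=110100 pc3: +8 =392
r53=110101 pc4: +16 =408
r54=110110 pc4: +16 =424
r55=110111 pc5: +32 =456
r56=111000 pc3: +8 =464
r57=111001 pc4: +16 =480
r58=111010 pc4: +16 =496
r59=111011 pc5: +32 =528
r60=111100 pc4: +16 =544
r61=111101 pc5: +32 =576
r62=111110 pc5: +32 =608
r63=111111 pc6: +64 =672
r64=1000000 pc1: +2 =674
r65=1000001 pc2: +4 =678
r66=1000010 pc2: +4 =682
r67=1000011 pc3: +8 =690
r68=1000100 pc2: +4 =694
r69=1000101 pc3: +8 =702
r70=1000110 pc3: +8 =710
r71=1000111 pc4: +16 =726
r72=1001000 pc2: +4 =730
r73=1001001 pc3: +8 =738
r74=1001010 pc3: +8 =746
r75=1001011 pc4: +16 =762
r76=1001100 pc3: +8 =770
r77=1001101 pc4: +16 =786
r78=1001110 pc4: +16 =802
r79=1001111 pc5: +32 =834
r80=1010000 pc2: +4 =838
r81=1010001 pc3: +8 =846
r82=1010010 pc3: +8 =854
r83=1010011 pc4: +16 =870
r84=1010100 pc3: +8 =878
r85=1010101 pc4: +16 =894
r86=1010110 pc4: +16 =910
r87=1010111 pc5: +32 =942
r88=1011000 pc3: +8 =950
r89=1011001 pc4: +16 =966
r90=1011010 pc4: +16 =982
r91=1011011 pc5: +32 =1014
r92=1011100 pc4: +16 =1030
r93=1011101 pc5: +32 =1062
r94=1011110 pc5: +32 =1094
r95=1011111 pc6: +64 =1158
r96=1100000 pc2: +4 =1162

Answer: 1162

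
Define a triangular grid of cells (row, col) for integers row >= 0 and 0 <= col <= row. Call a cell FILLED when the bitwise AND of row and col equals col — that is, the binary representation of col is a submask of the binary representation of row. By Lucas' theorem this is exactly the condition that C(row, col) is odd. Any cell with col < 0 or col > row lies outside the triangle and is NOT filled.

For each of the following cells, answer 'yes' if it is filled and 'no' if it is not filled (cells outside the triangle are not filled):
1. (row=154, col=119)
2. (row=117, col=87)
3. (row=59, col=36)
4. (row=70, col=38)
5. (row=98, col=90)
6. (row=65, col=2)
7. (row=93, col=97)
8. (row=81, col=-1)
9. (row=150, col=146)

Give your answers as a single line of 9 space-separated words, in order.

Answer: no no no no no no no no yes

Derivation:
(154,119): row=0b10011010, col=0b1110111, row AND col = 0b10010 = 18; 18 != 119 -> empty
(117,87): row=0b1110101, col=0b1010111, row AND col = 0b1010101 = 85; 85 != 87 -> empty
(59,36): row=0b111011, col=0b100100, row AND col = 0b100000 = 32; 32 != 36 -> empty
(70,38): row=0b1000110, col=0b100110, row AND col = 0b110 = 6; 6 != 38 -> empty
(98,90): row=0b1100010, col=0b1011010, row AND col = 0b1000010 = 66; 66 != 90 -> empty
(65,2): row=0b1000001, col=0b10, row AND col = 0b0 = 0; 0 != 2 -> empty
(93,97): col outside [0, 93] -> not filled
(81,-1): col outside [0, 81] -> not filled
(150,146): row=0b10010110, col=0b10010010, row AND col = 0b10010010 = 146; 146 == 146 -> filled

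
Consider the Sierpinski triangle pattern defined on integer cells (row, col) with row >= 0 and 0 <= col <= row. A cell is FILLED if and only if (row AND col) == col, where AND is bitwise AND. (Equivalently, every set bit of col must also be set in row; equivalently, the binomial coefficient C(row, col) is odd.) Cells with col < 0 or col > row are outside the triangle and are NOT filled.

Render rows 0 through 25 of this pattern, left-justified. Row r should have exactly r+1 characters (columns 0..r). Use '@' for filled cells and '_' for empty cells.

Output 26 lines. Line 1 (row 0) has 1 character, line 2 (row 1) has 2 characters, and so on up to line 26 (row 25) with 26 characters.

Answer: @
@@
@_@
@@@@
@___@
@@__@@
@_@_@_@
@@@@@@@@
@_______@
@@______@@
@_@_____@_@
@@@@____@@@@
@___@___@___@
@@__@@__@@__@@
@_@_@_@_@_@_@_@
@@@@@@@@@@@@@@@@
@_______________@
@@______________@@
@_@_____________@_@
@@@@____________@@@@
@___@___________@___@
@@__@@__________@@__@@
@_@_@_@_________@_@_@_@
@@@@@@@@________@@@@@@@@
@_______@_______@_______@
@@______@@______@@______@@

Derivation:
r0=0: @
r1=1: @@
r2=10: @_@
r3=11: @@@@
r4=100: @___@
r5=101: @@__@@
r6=110: @_@_@_@
r7=111: @@@@@@@@
r8=1000: @_______@
r9=1001: @@______@@
r10=1010: @_@_____@_@
r11=1011: @@@@____@@@@
r12=1100: @___@___@___@
r13=1101: @@__@@__@@__@@
r14=1110: @_@_@_@_@_@_@_@
r15=1111: @@@@@@@@@@@@@@@@
r16=10000: @_______________@
r17=10001: @@______________@@
r18=10010: @_@_____________@_@
r19=10011: @@@@____________@@@@
r20=10100: @___@___________@___@
r21=10101: @@__@@__________@@__@@
r22=10110: @_@_@_@_________@_@_@_@
r23=10111: @@@@@@@@________@@@@@@@@
r24=11000: @_______@_______@_______@
r25=11001: @@______@@______@@______@@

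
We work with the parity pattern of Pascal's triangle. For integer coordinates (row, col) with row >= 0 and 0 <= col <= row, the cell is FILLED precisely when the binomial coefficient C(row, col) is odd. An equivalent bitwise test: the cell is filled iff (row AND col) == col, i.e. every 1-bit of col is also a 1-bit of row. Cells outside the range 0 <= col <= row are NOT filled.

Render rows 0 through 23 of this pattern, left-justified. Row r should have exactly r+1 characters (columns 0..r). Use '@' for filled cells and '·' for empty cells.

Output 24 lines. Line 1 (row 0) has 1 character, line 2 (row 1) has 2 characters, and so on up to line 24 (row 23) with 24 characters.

Answer: @
@@
@·@
@@@@
@···@
@@··@@
@·@·@·@
@@@@@@@@
@·······@
@@······@@
@·@·····@·@
@@@@····@@@@
@···@···@···@
@@··@@··@@··@@
@·@·@·@·@·@·@·@
@@@@@@@@@@@@@@@@
@···············@
@@··············@@
@·@·············@·@
@@@@············@@@@
@···@···········@···@
@@··@@··········@@··@@
@·@·@·@·········@·@·@·@
@@@@@@@@········@@@@@@@@

Derivation:
r0=0: @
r1=1: @@
r2=10: @·@
r3=11: @@@@
r4=100: @···@
r5=101: @@··@@
r6=110: @·@·@·@
r7=111: @@@@@@@@
r8=1000: @·······@
r9=1001: @@······@@
r10=1010: @·@·····@·@
r11=1011: @@@@····@@@@
r12=1100: @···@···@···@
r13=1101: @@··@@··@@··@@
r14=1110: @·@·@·@·@·@·@·@
r15=1111: @@@@@@@@@@@@@@@@
r16=10000: @···············@
r17=10001: @@··············@@
r18=10010: @·@·············@·@
r19=10011: @@@@············@@@@
r20=10100: @···@···········@···@
r21=10101: @@··@@··········@@··@@
r22=10110: @·@·@·@·········@·@·@·@
r23=10111: @@@@@@@@········@@@@@@@@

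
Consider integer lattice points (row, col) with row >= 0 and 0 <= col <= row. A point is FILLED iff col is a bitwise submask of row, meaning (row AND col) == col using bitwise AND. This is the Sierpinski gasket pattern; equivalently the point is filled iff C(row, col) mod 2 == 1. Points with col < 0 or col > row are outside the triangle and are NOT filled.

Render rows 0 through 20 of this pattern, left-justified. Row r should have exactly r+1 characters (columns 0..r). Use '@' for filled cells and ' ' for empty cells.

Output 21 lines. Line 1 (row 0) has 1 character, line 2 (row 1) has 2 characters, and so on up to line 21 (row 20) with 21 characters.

r0=0: @
r1=1: @@
r2=10: @ @
r3=11: @@@@
r4=100: @   @
r5=101: @@  @@
r6=110: @ @ @ @
r7=111: @@@@@@@@
r8=1000: @       @
r9=1001: @@      @@
r10=1010: @ @     @ @
r11=1011: @@@@    @@@@
r12=1100: @   @   @   @
r13=1101: @@  @@  @@  @@
r14=1110: @ @ @ @ @ @ @ @
r15=1111: @@@@@@@@@@@@@@@@
r16=10000: @               @
r17=10001: @@              @@
r18=10010: @ @             @ @
r19=10011: @@@@            @@@@
r20=10100: @   @           @   @

Answer: @
@@
@ @
@@@@
@   @
@@  @@
@ @ @ @
@@@@@@@@
@       @
@@      @@
@ @     @ @
@@@@    @@@@
@   @   @   @
@@  @@  @@  @@
@ @ @ @ @ @ @ @
@@@@@@@@@@@@@@@@
@               @
@@              @@
@ @             @ @
@@@@            @@@@
@   @           @   @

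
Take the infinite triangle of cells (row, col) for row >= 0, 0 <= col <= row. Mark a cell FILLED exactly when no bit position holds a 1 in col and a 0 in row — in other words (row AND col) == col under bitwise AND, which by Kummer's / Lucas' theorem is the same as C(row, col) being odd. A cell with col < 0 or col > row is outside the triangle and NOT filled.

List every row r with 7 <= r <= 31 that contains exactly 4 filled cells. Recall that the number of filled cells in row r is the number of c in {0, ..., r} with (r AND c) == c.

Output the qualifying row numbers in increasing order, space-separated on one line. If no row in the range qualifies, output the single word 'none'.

Row r has 2^popcount(r) filled cells, so we need popcount(r) = log2(4) = 2.
Scan r = 7..31 and keep those with exactly 2 one-bits:
r=7=111 popcount=3 -> skip
r=8=1000 popcount=1 -> skip
r=9=1001 popcount=2 -> KEEP
r=10=1010 popcount=2 -> KEEP
r=11=1011 popcount=3 -> skip
r=12=1100 popcount=2 -> KEEP
r=13=1101 popcount=3 -> skip
r=14=1110 popcount=3 -> skip
r=15=1111 popcount=4 -> skip
r=16=10000 popcount=1 -> skip
r=17=10001 popcount=2 -> KEEP
r=18=10010 popcount=2 -> KEEP
r=19=10011 popcount=3 -> skip
r=20=10100 popcount=2 -> KEEP
r=21=10101 popcount=3 -> skip
r=22=10110 popcount=3 -> skip
r=23=10111 popcount=4 -> skip
r=24=11000 popcount=2 -> KEEP
r=25=11001 popcount=3 -> skip
r=26=11010 popcount=3 -> skip
r=27=11011 popcount=4 -> skip
r=28=11100 popcount=3 -> skip
r=29=11101 popcount=4 -> skip
r=30=11110 popcount=4 -> skip
r=31=11111 popcount=5 -> skip
Kept rows: 9 10 12 17 18 20 24

Answer: 9 10 12 17 18 20 24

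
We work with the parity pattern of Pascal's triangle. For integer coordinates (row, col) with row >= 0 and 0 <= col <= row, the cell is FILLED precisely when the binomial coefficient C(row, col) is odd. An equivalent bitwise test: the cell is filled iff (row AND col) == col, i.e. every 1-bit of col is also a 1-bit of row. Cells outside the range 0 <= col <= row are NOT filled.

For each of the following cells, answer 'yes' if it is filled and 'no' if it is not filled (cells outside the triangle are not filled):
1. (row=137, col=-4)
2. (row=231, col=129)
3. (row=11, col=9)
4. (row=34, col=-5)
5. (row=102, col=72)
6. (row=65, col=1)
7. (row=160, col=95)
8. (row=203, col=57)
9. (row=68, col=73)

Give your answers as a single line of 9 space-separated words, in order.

(137,-4): col outside [0, 137] -> not filled
(231,129): row=0b11100111, col=0b10000001, row AND col = 0b10000001 = 129; 129 == 129 -> filled
(11,9): row=0b1011, col=0b1001, row AND col = 0b1001 = 9; 9 == 9 -> filled
(34,-5): col outside [0, 34] -> not filled
(102,72): row=0b1100110, col=0b1001000, row AND col = 0b1000000 = 64; 64 != 72 -> empty
(65,1): row=0b1000001, col=0b1, row AND col = 0b1 = 1; 1 == 1 -> filled
(160,95): row=0b10100000, col=0b1011111, row AND col = 0b0 = 0; 0 != 95 -> empty
(203,57): row=0b11001011, col=0b111001, row AND col = 0b1001 = 9; 9 != 57 -> empty
(68,73): col outside [0, 68] -> not filled

Answer: no yes yes no no yes no no no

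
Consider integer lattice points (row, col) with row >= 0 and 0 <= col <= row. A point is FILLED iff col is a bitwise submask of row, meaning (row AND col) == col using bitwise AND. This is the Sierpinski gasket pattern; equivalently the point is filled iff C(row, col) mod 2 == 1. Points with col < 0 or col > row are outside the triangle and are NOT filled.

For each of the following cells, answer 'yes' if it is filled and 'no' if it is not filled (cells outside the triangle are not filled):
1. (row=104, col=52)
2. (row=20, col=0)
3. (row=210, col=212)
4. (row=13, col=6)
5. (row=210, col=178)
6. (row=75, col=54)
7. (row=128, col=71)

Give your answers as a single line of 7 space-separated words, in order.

(104,52): row=0b1101000, col=0b110100, row AND col = 0b100000 = 32; 32 != 52 -> empty
(20,0): row=0b10100, col=0b0, row AND col = 0b0 = 0; 0 == 0 -> filled
(210,212): col outside [0, 210] -> not filled
(13,6): row=0b1101, col=0b110, row AND col = 0b100 = 4; 4 != 6 -> empty
(210,178): row=0b11010010, col=0b10110010, row AND col = 0b10010010 = 146; 146 != 178 -> empty
(75,54): row=0b1001011, col=0b110110, row AND col = 0b10 = 2; 2 != 54 -> empty
(128,71): row=0b10000000, col=0b1000111, row AND col = 0b0 = 0; 0 != 71 -> empty

Answer: no yes no no no no no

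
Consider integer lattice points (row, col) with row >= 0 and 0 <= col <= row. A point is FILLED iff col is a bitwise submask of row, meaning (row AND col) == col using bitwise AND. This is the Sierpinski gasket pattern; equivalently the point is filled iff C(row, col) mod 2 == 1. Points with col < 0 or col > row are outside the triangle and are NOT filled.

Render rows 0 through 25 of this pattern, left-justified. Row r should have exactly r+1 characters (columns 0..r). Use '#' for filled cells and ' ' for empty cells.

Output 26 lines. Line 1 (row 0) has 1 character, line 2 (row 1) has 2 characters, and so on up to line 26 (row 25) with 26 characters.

r0=0: #
r1=1: ##
r2=10: # #
r3=11: ####
r4=100: #   #
r5=101: ##  ##
r6=110: # # # #
r7=111: ########
r8=1000: #       #
r9=1001: ##      ##
r10=1010: # #     # #
r11=1011: ####    ####
r12=1100: #   #   #   #
r13=1101: ##  ##  ##  ##
r14=1110: # # # # # # # #
r15=1111: ################
r16=10000: #               #
r17=10001: ##              ##
r18=10010: # #             # #
r19=10011: ####            ####
r20=10100: #   #           #   #
r21=10101: ##  ##          ##  ##
r22=10110: # # # #         # # # #
r23=10111: ########        ########
r24=11000: #       #       #       #
r25=11001: ##      ##      ##      ##

Answer: #
##
# #
####
#   #
##  ##
# # # #
########
#       #
##      ##
# #     # #
####    ####
#   #   #   #
##  ##  ##  ##
# # # # # # # #
################
#               #
##              ##
# #             # #
####            ####
#   #           #   #
##  ##          ##  ##
# # # #         # # # #
########        ########
#       #       #       #
##      ##      ##      ##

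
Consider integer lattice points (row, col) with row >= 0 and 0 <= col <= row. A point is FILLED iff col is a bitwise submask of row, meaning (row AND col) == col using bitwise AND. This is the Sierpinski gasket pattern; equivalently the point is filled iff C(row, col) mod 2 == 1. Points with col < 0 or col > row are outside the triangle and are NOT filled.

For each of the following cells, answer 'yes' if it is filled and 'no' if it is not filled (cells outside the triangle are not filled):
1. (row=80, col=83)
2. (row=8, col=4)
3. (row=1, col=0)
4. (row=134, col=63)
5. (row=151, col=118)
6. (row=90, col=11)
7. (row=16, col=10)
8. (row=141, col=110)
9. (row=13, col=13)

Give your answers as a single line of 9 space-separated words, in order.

Answer: no no yes no no no no no yes

Derivation:
(80,83): col outside [0, 80] -> not filled
(8,4): row=0b1000, col=0b100, row AND col = 0b0 = 0; 0 != 4 -> empty
(1,0): row=0b1, col=0b0, row AND col = 0b0 = 0; 0 == 0 -> filled
(134,63): row=0b10000110, col=0b111111, row AND col = 0b110 = 6; 6 != 63 -> empty
(151,118): row=0b10010111, col=0b1110110, row AND col = 0b10110 = 22; 22 != 118 -> empty
(90,11): row=0b1011010, col=0b1011, row AND col = 0b1010 = 10; 10 != 11 -> empty
(16,10): row=0b10000, col=0b1010, row AND col = 0b0 = 0; 0 != 10 -> empty
(141,110): row=0b10001101, col=0b1101110, row AND col = 0b1100 = 12; 12 != 110 -> empty
(13,13): row=0b1101, col=0b1101, row AND col = 0b1101 = 13; 13 == 13 -> filled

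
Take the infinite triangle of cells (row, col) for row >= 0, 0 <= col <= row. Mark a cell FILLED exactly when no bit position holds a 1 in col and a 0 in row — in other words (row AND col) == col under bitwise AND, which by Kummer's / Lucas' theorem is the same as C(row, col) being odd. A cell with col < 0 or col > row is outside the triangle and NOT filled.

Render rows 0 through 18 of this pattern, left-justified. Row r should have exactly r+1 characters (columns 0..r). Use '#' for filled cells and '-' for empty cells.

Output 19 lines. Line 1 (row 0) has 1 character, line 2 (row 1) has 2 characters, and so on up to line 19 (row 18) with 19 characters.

r0=0: #
r1=1: ##
r2=10: #-#
r3=11: ####
r4=100: #---#
r5=101: ##--##
r6=110: #-#-#-#
r7=111: ########
r8=1000: #-------#
r9=1001: ##------##
r10=1010: #-#-----#-#
r11=1011: ####----####
r12=1100: #---#---#---#
r13=1101: ##--##--##--##
r14=1110: #-#-#-#-#-#-#-#
r15=1111: ################
r16=10000: #---------------#
r17=10001: ##--------------##
r18=10010: #-#-------------#-#

Answer: #
##
#-#
####
#---#
##--##
#-#-#-#
########
#-------#
##------##
#-#-----#-#
####----####
#---#---#---#
##--##--##--##
#-#-#-#-#-#-#-#
################
#---------------#
##--------------##
#-#-------------#-#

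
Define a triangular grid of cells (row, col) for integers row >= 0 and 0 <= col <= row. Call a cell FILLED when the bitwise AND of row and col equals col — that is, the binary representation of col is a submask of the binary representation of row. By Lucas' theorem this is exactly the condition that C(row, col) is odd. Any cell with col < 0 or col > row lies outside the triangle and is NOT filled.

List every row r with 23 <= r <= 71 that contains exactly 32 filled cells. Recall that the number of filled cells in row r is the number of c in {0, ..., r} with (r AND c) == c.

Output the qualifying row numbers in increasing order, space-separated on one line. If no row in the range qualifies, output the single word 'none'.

Answer: 31 47 55 59 61 62

Derivation:
Row r has 2^popcount(r) filled cells, so we need popcount(r) = log2(32) = 5.
Scan r = 23..71 and keep those with exactly 5 one-bits:
r=23=10111 popcount=4 -> skip
r=24=11000 popcount=2 -> skip
r=25=11001 popcount=3 -> skip
r=26=11010 popcount=3 -> skip
r=27=11011 popcount=4 -> skip
r=28=11100 popcount=3 -> skip
r=29=11101 popcount=4 -> skip
r=30=11110 popcount=4 -> skip
r=31=11111 popcount=5 -> KEEP
r=32=100000 popcount=1 -> skip
r=33=100001 popcount=2 -> skip
r=34=100010 popcount=2 -> skip
r=35=100011 popcount=3 -> skip
r=36=100100 popcount=2 -> skip
r=37=100101 popcount=3 -> skip
r=38=100110 popcount=3 -> skip
r=39=100111 popcount=4 -> skip
r=40=101000 popcount=2 -> skip
r=41=101001 popcount=3 -> skip
r=42=101010 popcount=3 -> skip
r=43=101011 popcount=4 -> skip
r=44=101100 popcount=3 -> skip
r=45=101101 popcount=4 -> skip
r=46=101110 popcount=4 -> skip
r=47=101111 popcount=5 -> KEEP
r=48=110000 popcount=2 -> skip
r=49=110001 popcount=3 -> skip
r=50=110010 popcount=3 -> skip
r=51=110011 popcount=4 -> skip
r=52=110100 popcount=3 -> skip
r=53=110101 popcount=4 -> skip
r=54=110110 popcount=4 -> skip
r=55=110111 popcount=5 -> KEEP
r=56=111000 popcount=3 -> skip
r=57=111001 popcount=4 -> skip
r=58=111010 popcount=4 -> skip
r=59=111011 popcount=5 -> KEEP
r=60=111100 popcount=4 -> skip
r=61=111101 popcount=5 -> KEEP
r=62=111110 popcount=5 -> KEEP
r=63=111111 popcount=6 -> skip
r=64=1000000 popcount=1 -> skip
r=65=1000001 popcount=2 -> skip
r=66=1000010 popcount=2 -> skip
r=67=1000011 popcount=3 -> skip
r=68=1000100 popcount=2 -> skip
r=69=1000101 popcount=3 -> skip
r=70=1000110 popcount=3 -> skip
r=71=1000111 popcount=4 -> skip
Kept rows: 31 47 55 59 61 62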